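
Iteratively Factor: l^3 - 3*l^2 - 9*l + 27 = (l - 3)*(l^2 - 9) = (l - 3)^2*(l + 3)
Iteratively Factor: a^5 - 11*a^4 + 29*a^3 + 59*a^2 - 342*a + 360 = (a - 4)*(a^4 - 7*a^3 + a^2 + 63*a - 90) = (a - 4)*(a - 2)*(a^3 - 5*a^2 - 9*a + 45) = (a - 5)*(a - 4)*(a - 2)*(a^2 - 9) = (a - 5)*(a - 4)*(a - 2)*(a + 3)*(a - 3)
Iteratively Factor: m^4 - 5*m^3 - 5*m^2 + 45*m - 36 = (m - 4)*(m^3 - m^2 - 9*m + 9) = (m - 4)*(m - 3)*(m^2 + 2*m - 3) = (m - 4)*(m - 3)*(m - 1)*(m + 3)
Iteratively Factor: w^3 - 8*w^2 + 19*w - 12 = (w - 1)*(w^2 - 7*w + 12) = (w - 3)*(w - 1)*(w - 4)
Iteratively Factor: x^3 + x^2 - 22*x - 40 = (x + 4)*(x^2 - 3*x - 10) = (x - 5)*(x + 4)*(x + 2)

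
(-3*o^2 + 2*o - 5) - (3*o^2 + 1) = -6*o^2 + 2*o - 6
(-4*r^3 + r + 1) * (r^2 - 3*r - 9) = -4*r^5 + 12*r^4 + 37*r^3 - 2*r^2 - 12*r - 9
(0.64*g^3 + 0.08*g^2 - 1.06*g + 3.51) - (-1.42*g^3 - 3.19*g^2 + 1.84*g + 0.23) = 2.06*g^3 + 3.27*g^2 - 2.9*g + 3.28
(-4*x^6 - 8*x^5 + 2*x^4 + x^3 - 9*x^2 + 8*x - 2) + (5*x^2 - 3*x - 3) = -4*x^6 - 8*x^5 + 2*x^4 + x^3 - 4*x^2 + 5*x - 5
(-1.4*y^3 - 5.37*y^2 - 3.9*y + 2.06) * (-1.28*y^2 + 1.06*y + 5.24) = 1.792*y^5 + 5.3896*y^4 - 8.0362*y^3 - 34.9096*y^2 - 18.2524*y + 10.7944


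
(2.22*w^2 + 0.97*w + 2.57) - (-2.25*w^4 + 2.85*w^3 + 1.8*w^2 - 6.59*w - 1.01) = 2.25*w^4 - 2.85*w^3 + 0.42*w^2 + 7.56*w + 3.58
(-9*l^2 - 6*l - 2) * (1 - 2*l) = 18*l^3 + 3*l^2 - 2*l - 2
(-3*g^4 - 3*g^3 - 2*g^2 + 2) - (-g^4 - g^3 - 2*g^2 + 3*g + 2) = -2*g^4 - 2*g^3 - 3*g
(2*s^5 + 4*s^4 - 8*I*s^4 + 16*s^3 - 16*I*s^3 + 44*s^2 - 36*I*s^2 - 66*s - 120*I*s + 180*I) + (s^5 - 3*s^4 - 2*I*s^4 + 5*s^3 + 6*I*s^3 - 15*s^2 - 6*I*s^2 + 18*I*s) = 3*s^5 + s^4 - 10*I*s^4 + 21*s^3 - 10*I*s^3 + 29*s^2 - 42*I*s^2 - 66*s - 102*I*s + 180*I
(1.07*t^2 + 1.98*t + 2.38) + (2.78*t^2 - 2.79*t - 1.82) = 3.85*t^2 - 0.81*t + 0.56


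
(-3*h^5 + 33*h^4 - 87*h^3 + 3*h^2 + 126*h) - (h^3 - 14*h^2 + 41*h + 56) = -3*h^5 + 33*h^4 - 88*h^3 + 17*h^2 + 85*h - 56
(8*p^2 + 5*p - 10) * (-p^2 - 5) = -8*p^4 - 5*p^3 - 30*p^2 - 25*p + 50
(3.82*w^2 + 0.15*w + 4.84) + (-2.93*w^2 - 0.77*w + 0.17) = 0.89*w^2 - 0.62*w + 5.01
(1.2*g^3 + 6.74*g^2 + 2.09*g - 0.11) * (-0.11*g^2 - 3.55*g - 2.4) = -0.132*g^5 - 5.0014*g^4 - 27.0369*g^3 - 23.5834*g^2 - 4.6255*g + 0.264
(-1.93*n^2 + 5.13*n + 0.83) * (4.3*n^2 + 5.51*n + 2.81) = -8.299*n^4 + 11.4247*n^3 + 26.412*n^2 + 18.9886*n + 2.3323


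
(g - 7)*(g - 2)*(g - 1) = g^3 - 10*g^2 + 23*g - 14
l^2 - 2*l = l*(l - 2)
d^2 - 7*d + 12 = (d - 4)*(d - 3)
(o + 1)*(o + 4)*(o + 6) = o^3 + 11*o^2 + 34*o + 24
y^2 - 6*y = y*(y - 6)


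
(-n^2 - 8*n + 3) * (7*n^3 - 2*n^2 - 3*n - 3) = -7*n^5 - 54*n^4 + 40*n^3 + 21*n^2 + 15*n - 9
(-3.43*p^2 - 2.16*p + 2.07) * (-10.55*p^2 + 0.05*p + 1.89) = 36.1865*p^4 + 22.6165*p^3 - 28.4292*p^2 - 3.9789*p + 3.9123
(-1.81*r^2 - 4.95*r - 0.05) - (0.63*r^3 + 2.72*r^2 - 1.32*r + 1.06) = -0.63*r^3 - 4.53*r^2 - 3.63*r - 1.11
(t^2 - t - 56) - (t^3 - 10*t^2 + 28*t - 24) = -t^3 + 11*t^2 - 29*t - 32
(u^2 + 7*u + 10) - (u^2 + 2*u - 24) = 5*u + 34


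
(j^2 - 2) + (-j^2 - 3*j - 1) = -3*j - 3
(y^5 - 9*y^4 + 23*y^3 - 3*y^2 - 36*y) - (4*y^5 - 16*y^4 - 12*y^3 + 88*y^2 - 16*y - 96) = -3*y^5 + 7*y^4 + 35*y^3 - 91*y^2 - 20*y + 96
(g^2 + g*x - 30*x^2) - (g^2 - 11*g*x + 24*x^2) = 12*g*x - 54*x^2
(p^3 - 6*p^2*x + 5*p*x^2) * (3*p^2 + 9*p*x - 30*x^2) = 3*p^5 - 9*p^4*x - 69*p^3*x^2 + 225*p^2*x^3 - 150*p*x^4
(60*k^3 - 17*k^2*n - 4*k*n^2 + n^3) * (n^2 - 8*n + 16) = 60*k^3*n^2 - 480*k^3*n + 960*k^3 - 17*k^2*n^3 + 136*k^2*n^2 - 272*k^2*n - 4*k*n^4 + 32*k*n^3 - 64*k*n^2 + n^5 - 8*n^4 + 16*n^3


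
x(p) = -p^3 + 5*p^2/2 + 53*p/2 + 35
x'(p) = -3*p^2 + 5*p + 53/2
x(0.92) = 60.72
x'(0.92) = 28.56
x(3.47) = 115.28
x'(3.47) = 7.73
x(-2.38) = -0.43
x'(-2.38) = -2.39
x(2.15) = 93.59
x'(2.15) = 23.38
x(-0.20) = 29.81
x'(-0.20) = 25.38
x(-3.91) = 29.38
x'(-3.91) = -38.91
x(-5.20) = 105.41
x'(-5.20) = -80.62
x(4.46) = 114.20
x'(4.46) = -10.87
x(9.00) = -253.00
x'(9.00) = -171.50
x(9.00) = -253.00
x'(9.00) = -171.50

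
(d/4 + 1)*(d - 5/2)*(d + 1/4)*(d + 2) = d^4/4 + 15*d^3/16 - 49*d^2/32 - 87*d/16 - 5/4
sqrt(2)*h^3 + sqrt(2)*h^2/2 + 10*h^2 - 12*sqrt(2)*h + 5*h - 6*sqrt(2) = (h - sqrt(2))*(h + 6*sqrt(2))*(sqrt(2)*h + sqrt(2)/2)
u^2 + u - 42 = (u - 6)*(u + 7)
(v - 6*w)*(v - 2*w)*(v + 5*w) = v^3 - 3*v^2*w - 28*v*w^2 + 60*w^3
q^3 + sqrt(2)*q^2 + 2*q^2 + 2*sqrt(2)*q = q*(q + 2)*(q + sqrt(2))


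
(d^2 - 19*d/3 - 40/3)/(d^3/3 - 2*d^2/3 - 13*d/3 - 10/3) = (-3*d^2 + 19*d + 40)/(-d^3 + 2*d^2 + 13*d + 10)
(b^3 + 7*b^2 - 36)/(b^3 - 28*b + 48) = (b + 3)/(b - 4)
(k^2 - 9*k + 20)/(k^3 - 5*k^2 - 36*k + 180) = (k - 4)/(k^2 - 36)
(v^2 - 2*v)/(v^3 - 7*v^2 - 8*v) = (2 - v)/(-v^2 + 7*v + 8)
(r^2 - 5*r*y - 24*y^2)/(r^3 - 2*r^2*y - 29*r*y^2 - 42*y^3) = (-r + 8*y)/(-r^2 + 5*r*y + 14*y^2)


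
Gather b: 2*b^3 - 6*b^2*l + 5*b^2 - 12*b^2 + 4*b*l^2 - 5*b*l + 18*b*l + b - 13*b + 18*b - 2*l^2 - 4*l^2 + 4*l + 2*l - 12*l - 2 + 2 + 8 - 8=2*b^3 + b^2*(-6*l - 7) + b*(4*l^2 + 13*l + 6) - 6*l^2 - 6*l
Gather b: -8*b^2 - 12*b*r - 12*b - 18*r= -8*b^2 + b*(-12*r - 12) - 18*r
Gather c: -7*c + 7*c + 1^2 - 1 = 0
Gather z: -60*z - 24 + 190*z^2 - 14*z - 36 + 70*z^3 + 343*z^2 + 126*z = 70*z^3 + 533*z^2 + 52*z - 60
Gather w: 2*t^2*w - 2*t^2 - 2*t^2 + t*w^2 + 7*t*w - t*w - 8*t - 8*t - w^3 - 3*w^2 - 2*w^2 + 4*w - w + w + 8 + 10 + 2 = -4*t^2 - 16*t - w^3 + w^2*(t - 5) + w*(2*t^2 + 6*t + 4) + 20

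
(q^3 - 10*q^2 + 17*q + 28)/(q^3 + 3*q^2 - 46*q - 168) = (q^2 - 3*q - 4)/(q^2 + 10*q + 24)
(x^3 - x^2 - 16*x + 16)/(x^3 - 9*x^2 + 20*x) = (x^2 + 3*x - 4)/(x*(x - 5))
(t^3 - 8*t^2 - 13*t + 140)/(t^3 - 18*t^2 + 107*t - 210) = (t + 4)/(t - 6)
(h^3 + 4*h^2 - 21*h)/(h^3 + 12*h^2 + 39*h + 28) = h*(h - 3)/(h^2 + 5*h + 4)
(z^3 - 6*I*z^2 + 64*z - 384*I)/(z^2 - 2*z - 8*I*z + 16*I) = (z^2 + 2*I*z + 48)/(z - 2)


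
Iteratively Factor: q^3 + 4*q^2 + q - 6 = (q - 1)*(q^2 + 5*q + 6) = (q - 1)*(q + 3)*(q + 2)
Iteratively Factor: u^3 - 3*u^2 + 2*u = (u - 1)*(u^2 - 2*u) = (u - 2)*(u - 1)*(u)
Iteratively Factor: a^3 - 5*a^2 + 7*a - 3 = (a - 1)*(a^2 - 4*a + 3) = (a - 3)*(a - 1)*(a - 1)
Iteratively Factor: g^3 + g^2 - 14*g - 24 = (g - 4)*(g^2 + 5*g + 6) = (g - 4)*(g + 3)*(g + 2)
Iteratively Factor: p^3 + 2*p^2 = (p)*(p^2 + 2*p) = p*(p + 2)*(p)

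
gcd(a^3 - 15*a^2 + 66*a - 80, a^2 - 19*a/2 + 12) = a - 8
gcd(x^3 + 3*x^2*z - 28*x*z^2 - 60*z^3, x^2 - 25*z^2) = x - 5*z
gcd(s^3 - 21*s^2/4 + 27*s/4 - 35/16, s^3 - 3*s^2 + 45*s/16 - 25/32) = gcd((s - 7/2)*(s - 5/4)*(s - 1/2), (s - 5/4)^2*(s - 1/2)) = s^2 - 7*s/4 + 5/8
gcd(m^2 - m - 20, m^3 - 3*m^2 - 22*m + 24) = m + 4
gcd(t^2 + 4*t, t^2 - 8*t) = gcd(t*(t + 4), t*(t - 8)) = t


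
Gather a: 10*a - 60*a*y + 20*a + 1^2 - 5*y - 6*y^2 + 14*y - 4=a*(30 - 60*y) - 6*y^2 + 9*y - 3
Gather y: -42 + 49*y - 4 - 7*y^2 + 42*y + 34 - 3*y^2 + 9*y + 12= -10*y^2 + 100*y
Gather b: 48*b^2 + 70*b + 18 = 48*b^2 + 70*b + 18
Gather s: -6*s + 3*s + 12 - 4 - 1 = 7 - 3*s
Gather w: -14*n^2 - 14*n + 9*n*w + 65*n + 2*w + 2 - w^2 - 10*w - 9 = -14*n^2 + 51*n - w^2 + w*(9*n - 8) - 7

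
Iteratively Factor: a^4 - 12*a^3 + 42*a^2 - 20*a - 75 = (a - 5)*(a^3 - 7*a^2 + 7*a + 15) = (a - 5)*(a - 3)*(a^2 - 4*a - 5) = (a - 5)*(a - 3)*(a + 1)*(a - 5)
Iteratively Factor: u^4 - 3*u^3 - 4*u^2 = (u)*(u^3 - 3*u^2 - 4*u) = u*(u + 1)*(u^2 - 4*u) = u*(u - 4)*(u + 1)*(u)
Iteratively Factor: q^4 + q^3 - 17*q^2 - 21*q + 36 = (q + 3)*(q^3 - 2*q^2 - 11*q + 12) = (q + 3)^2*(q^2 - 5*q + 4) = (q - 1)*(q + 3)^2*(q - 4)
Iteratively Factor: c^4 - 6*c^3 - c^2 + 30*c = (c - 3)*(c^3 - 3*c^2 - 10*c) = (c - 3)*(c + 2)*(c^2 - 5*c) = c*(c - 3)*(c + 2)*(c - 5)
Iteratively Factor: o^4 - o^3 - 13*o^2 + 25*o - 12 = (o - 1)*(o^3 - 13*o + 12) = (o - 1)^2*(o^2 + o - 12) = (o - 3)*(o - 1)^2*(o + 4)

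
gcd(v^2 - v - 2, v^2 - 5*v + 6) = v - 2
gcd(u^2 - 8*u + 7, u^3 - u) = u - 1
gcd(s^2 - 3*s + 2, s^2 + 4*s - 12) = s - 2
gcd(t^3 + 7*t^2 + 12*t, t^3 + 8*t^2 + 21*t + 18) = t + 3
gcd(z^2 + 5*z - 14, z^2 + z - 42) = z + 7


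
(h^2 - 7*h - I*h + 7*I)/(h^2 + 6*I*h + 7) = (h - 7)/(h + 7*I)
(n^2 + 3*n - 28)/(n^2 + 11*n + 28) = (n - 4)/(n + 4)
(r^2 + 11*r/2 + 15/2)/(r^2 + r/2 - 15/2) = (2*r + 5)/(2*r - 5)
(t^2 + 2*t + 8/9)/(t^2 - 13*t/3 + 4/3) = (9*t^2 + 18*t + 8)/(3*(3*t^2 - 13*t + 4))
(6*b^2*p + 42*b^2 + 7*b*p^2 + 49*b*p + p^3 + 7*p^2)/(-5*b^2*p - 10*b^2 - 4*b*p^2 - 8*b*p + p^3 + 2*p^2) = (6*b*p + 42*b + p^2 + 7*p)/(-5*b*p - 10*b + p^2 + 2*p)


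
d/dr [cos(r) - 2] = -sin(r)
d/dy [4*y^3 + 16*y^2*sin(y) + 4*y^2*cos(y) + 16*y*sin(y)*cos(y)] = -4*y^2*sin(y) + 16*y^2*cos(y) + 12*y^2 + 32*y*sin(y) + 8*y*cos(y) + 16*y*cos(2*y) + 8*sin(2*y)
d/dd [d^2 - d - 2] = 2*d - 1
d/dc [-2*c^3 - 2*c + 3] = -6*c^2 - 2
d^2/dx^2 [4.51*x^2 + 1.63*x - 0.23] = 9.02000000000000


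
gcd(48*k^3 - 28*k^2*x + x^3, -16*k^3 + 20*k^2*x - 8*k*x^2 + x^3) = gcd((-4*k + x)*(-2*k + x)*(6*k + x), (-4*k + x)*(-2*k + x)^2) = 8*k^2 - 6*k*x + x^2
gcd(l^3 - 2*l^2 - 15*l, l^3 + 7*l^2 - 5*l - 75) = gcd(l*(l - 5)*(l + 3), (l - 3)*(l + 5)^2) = 1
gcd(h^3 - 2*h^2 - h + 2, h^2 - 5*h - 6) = h + 1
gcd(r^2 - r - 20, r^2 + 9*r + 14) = 1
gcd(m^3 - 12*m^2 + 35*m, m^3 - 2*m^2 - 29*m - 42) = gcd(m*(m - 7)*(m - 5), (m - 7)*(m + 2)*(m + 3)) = m - 7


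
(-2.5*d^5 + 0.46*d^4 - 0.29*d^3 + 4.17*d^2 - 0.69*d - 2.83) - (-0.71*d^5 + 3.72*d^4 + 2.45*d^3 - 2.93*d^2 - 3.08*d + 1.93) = -1.79*d^5 - 3.26*d^4 - 2.74*d^3 + 7.1*d^2 + 2.39*d - 4.76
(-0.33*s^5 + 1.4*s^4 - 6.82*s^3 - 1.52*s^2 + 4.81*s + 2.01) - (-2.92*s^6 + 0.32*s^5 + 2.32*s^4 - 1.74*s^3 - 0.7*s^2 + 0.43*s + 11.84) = 2.92*s^6 - 0.65*s^5 - 0.92*s^4 - 5.08*s^3 - 0.82*s^2 + 4.38*s - 9.83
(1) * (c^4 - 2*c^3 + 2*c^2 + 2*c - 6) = c^4 - 2*c^3 + 2*c^2 + 2*c - 6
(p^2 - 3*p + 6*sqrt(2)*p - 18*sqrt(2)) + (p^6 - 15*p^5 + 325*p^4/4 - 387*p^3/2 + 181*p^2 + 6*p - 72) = p^6 - 15*p^5 + 325*p^4/4 - 387*p^3/2 + 182*p^2 + 3*p + 6*sqrt(2)*p - 72 - 18*sqrt(2)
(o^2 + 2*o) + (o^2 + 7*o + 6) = 2*o^2 + 9*o + 6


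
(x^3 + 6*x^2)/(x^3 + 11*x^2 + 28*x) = x*(x + 6)/(x^2 + 11*x + 28)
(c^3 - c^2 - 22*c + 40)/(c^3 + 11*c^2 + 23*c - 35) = (c^2 - 6*c + 8)/(c^2 + 6*c - 7)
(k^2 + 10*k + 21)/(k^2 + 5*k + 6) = (k + 7)/(k + 2)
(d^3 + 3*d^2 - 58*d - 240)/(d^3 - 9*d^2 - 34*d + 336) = (d + 5)/(d - 7)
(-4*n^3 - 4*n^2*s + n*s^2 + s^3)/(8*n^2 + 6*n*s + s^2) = (-2*n^2 - n*s + s^2)/(4*n + s)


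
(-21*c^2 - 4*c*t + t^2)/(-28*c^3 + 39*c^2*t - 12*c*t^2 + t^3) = (3*c + t)/(4*c^2 - 5*c*t + t^2)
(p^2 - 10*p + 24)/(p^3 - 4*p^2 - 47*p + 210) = (p - 4)/(p^2 + 2*p - 35)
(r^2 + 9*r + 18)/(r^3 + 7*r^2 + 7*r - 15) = (r + 6)/(r^2 + 4*r - 5)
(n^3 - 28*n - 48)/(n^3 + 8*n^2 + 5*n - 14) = (n^2 - 2*n - 24)/(n^2 + 6*n - 7)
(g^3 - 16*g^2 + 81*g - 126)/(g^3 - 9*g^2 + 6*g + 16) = (g^3 - 16*g^2 + 81*g - 126)/(g^3 - 9*g^2 + 6*g + 16)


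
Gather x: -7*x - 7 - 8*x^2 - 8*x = -8*x^2 - 15*x - 7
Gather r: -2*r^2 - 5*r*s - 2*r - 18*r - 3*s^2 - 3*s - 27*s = -2*r^2 + r*(-5*s - 20) - 3*s^2 - 30*s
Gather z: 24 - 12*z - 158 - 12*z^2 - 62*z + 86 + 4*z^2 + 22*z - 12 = -8*z^2 - 52*z - 60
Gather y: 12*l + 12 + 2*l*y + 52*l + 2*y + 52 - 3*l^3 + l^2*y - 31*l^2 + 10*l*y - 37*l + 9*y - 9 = -3*l^3 - 31*l^2 + 27*l + y*(l^2 + 12*l + 11) + 55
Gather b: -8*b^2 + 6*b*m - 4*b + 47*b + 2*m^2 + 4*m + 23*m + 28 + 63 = -8*b^2 + b*(6*m + 43) + 2*m^2 + 27*m + 91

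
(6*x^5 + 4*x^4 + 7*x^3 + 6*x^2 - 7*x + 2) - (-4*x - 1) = 6*x^5 + 4*x^4 + 7*x^3 + 6*x^2 - 3*x + 3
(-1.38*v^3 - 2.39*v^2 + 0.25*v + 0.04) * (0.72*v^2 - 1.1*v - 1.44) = -0.9936*v^5 - 0.2028*v^4 + 4.7962*v^3 + 3.1954*v^2 - 0.404*v - 0.0576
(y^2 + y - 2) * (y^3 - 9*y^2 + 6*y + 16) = y^5 - 8*y^4 - 5*y^3 + 40*y^2 + 4*y - 32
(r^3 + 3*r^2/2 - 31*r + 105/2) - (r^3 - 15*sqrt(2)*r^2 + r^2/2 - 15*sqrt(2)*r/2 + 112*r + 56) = r^2 + 15*sqrt(2)*r^2 - 143*r + 15*sqrt(2)*r/2 - 7/2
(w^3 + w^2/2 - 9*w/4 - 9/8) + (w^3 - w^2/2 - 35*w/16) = 2*w^3 - 71*w/16 - 9/8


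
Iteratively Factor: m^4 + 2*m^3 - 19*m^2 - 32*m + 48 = (m + 3)*(m^3 - m^2 - 16*m + 16) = (m - 4)*(m + 3)*(m^2 + 3*m - 4) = (m - 4)*(m + 3)*(m + 4)*(m - 1)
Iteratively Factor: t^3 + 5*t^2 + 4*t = (t)*(t^2 + 5*t + 4) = t*(t + 4)*(t + 1)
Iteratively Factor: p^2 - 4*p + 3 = (p - 3)*(p - 1)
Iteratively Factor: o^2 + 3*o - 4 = (o + 4)*(o - 1)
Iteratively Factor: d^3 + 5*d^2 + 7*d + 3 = (d + 3)*(d^2 + 2*d + 1) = (d + 1)*(d + 3)*(d + 1)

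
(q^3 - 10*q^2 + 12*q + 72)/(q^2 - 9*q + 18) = (q^2 - 4*q - 12)/(q - 3)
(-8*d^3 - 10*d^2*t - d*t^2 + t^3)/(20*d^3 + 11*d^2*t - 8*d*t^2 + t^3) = (2*d + t)/(-5*d + t)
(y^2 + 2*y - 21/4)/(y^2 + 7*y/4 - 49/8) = 2*(2*y - 3)/(4*y - 7)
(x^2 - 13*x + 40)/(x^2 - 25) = (x - 8)/(x + 5)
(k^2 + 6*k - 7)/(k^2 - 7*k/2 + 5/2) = 2*(k + 7)/(2*k - 5)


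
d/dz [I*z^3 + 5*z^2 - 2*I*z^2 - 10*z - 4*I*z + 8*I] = 3*I*z^2 + z*(10 - 4*I) - 10 - 4*I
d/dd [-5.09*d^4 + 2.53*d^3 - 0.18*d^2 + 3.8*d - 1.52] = -20.36*d^3 + 7.59*d^2 - 0.36*d + 3.8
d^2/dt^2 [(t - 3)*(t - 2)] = 2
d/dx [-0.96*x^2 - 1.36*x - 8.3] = -1.92*x - 1.36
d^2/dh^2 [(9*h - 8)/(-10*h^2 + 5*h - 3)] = 10*(-5*(4*h - 1)^2*(9*h - 8) + (54*h - 25)*(10*h^2 - 5*h + 3))/(10*h^2 - 5*h + 3)^3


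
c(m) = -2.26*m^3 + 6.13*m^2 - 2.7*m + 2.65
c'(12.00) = -831.90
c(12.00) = -3052.31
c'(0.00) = -2.70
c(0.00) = 2.65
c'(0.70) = 2.56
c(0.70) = 2.99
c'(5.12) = -117.66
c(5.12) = -153.81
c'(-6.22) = -341.26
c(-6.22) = 800.45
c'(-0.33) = -7.48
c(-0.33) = 4.29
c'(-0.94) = -20.22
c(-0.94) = 12.48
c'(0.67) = 2.47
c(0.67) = 2.91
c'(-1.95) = -52.39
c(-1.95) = 47.98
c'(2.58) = -16.20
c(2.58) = -2.32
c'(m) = -6.78*m^2 + 12.26*m - 2.7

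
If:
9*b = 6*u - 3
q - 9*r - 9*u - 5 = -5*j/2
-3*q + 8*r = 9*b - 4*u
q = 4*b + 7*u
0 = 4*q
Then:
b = -7/29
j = 737/580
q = 0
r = -79/232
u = 4/29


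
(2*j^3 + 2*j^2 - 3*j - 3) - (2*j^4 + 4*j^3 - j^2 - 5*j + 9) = -2*j^4 - 2*j^3 + 3*j^2 + 2*j - 12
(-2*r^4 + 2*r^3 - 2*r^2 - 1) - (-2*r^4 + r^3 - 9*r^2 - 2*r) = r^3 + 7*r^2 + 2*r - 1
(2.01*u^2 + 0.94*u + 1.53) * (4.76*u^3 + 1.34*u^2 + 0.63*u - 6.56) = 9.5676*u^5 + 7.1678*u^4 + 9.8087*u^3 - 10.5432*u^2 - 5.2025*u - 10.0368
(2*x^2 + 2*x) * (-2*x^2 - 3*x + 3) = -4*x^4 - 10*x^3 + 6*x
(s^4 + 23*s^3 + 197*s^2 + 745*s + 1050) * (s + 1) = s^5 + 24*s^4 + 220*s^3 + 942*s^2 + 1795*s + 1050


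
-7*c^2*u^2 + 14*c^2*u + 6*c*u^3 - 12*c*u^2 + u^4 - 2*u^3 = u*(-c + u)*(7*c + u)*(u - 2)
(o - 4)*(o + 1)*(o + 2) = o^3 - o^2 - 10*o - 8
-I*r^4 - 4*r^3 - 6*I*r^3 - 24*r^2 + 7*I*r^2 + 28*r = r*(r + 7)*(r - 4*I)*(-I*r + I)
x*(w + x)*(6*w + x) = 6*w^2*x + 7*w*x^2 + x^3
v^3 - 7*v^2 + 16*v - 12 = (v - 3)*(v - 2)^2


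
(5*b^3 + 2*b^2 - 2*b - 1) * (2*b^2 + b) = 10*b^5 + 9*b^4 - 2*b^3 - 4*b^2 - b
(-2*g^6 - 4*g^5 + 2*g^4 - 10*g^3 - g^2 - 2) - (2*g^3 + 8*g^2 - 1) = -2*g^6 - 4*g^5 + 2*g^4 - 12*g^3 - 9*g^2 - 1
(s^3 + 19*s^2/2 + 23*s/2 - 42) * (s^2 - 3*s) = s^5 + 13*s^4/2 - 17*s^3 - 153*s^2/2 + 126*s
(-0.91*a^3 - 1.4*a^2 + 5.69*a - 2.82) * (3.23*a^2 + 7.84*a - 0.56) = -2.9393*a^5 - 11.6564*a^4 + 7.9123*a^3 + 36.285*a^2 - 25.2952*a + 1.5792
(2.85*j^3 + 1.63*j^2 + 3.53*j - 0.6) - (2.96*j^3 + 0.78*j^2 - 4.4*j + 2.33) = -0.11*j^3 + 0.85*j^2 + 7.93*j - 2.93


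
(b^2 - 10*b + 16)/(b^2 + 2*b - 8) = (b - 8)/(b + 4)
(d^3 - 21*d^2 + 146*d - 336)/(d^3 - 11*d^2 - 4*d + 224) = (d - 6)/(d + 4)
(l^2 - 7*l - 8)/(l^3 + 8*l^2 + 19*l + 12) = (l - 8)/(l^2 + 7*l + 12)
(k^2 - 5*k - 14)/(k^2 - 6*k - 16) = (k - 7)/(k - 8)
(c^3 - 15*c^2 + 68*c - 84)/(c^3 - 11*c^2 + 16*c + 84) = (c - 2)/(c + 2)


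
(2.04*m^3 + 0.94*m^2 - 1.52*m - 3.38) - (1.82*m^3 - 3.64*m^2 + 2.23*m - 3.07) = 0.22*m^3 + 4.58*m^2 - 3.75*m - 0.31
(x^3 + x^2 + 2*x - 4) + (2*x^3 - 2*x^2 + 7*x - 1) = 3*x^3 - x^2 + 9*x - 5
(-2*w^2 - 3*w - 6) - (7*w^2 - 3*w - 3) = -9*w^2 - 3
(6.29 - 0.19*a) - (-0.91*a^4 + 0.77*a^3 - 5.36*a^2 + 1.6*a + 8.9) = 0.91*a^4 - 0.77*a^3 + 5.36*a^2 - 1.79*a - 2.61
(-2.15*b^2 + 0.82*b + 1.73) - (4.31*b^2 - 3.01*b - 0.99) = -6.46*b^2 + 3.83*b + 2.72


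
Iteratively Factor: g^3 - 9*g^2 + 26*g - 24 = (g - 4)*(g^2 - 5*g + 6) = (g - 4)*(g - 2)*(g - 3)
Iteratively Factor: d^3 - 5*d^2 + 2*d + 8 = (d - 4)*(d^2 - d - 2) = (d - 4)*(d - 2)*(d + 1)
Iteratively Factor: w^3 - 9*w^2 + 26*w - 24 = (w - 3)*(w^2 - 6*w + 8) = (w - 4)*(w - 3)*(w - 2)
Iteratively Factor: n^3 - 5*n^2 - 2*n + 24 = (n + 2)*(n^2 - 7*n + 12) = (n - 3)*(n + 2)*(n - 4)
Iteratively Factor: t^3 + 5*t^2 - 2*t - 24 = (t + 3)*(t^2 + 2*t - 8) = (t + 3)*(t + 4)*(t - 2)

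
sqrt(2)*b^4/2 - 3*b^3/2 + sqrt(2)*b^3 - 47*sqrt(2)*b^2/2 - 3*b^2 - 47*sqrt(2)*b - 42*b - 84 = (b + 2)*(b - 6*sqrt(2))*(b + 7*sqrt(2)/2)*(sqrt(2)*b/2 + 1)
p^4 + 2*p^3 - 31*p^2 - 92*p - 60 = (p - 6)*(p + 1)*(p + 2)*(p + 5)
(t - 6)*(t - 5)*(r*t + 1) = r*t^3 - 11*r*t^2 + 30*r*t + t^2 - 11*t + 30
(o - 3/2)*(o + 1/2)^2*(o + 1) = o^4 + o^3/2 - 7*o^2/4 - 13*o/8 - 3/8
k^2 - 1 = (k - 1)*(k + 1)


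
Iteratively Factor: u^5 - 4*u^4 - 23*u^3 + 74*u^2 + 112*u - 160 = (u - 4)*(u^4 - 23*u^2 - 18*u + 40) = (u - 4)*(u - 1)*(u^3 + u^2 - 22*u - 40) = (u - 4)*(u - 1)*(u + 4)*(u^2 - 3*u - 10) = (u - 4)*(u - 1)*(u + 2)*(u + 4)*(u - 5)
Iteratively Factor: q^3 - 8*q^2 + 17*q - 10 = (q - 5)*(q^2 - 3*q + 2) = (q - 5)*(q - 2)*(q - 1)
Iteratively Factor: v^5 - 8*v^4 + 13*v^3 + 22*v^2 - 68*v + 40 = (v - 1)*(v^4 - 7*v^3 + 6*v^2 + 28*v - 40) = (v - 1)*(v + 2)*(v^3 - 9*v^2 + 24*v - 20) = (v - 2)*(v - 1)*(v + 2)*(v^2 - 7*v + 10) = (v - 2)^2*(v - 1)*(v + 2)*(v - 5)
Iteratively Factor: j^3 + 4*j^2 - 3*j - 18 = (j - 2)*(j^2 + 6*j + 9) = (j - 2)*(j + 3)*(j + 3)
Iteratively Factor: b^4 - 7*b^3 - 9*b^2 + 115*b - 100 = (b - 1)*(b^3 - 6*b^2 - 15*b + 100) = (b - 5)*(b - 1)*(b^2 - b - 20) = (b - 5)*(b - 1)*(b + 4)*(b - 5)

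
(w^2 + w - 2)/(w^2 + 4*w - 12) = (w^2 + w - 2)/(w^2 + 4*w - 12)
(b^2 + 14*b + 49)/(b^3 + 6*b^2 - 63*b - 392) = 1/(b - 8)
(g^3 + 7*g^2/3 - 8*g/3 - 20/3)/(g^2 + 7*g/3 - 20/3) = (g^2 + 4*g + 4)/(g + 4)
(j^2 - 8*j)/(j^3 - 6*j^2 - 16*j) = 1/(j + 2)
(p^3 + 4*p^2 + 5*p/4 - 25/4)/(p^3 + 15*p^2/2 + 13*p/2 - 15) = (p + 5/2)/(p + 6)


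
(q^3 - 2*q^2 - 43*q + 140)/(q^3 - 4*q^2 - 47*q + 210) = (q - 4)/(q - 6)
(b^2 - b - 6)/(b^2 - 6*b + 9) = (b + 2)/(b - 3)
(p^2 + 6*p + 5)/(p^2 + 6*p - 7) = (p^2 + 6*p + 5)/(p^2 + 6*p - 7)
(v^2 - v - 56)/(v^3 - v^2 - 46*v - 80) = (v + 7)/(v^2 + 7*v + 10)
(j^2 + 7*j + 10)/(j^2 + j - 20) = (j + 2)/(j - 4)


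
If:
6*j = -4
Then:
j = -2/3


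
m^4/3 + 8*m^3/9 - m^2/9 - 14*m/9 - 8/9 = (m/3 + 1/3)*(m - 4/3)*(m + 1)*(m + 2)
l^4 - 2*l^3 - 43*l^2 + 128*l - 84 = (l - 6)*(l - 2)*(l - 1)*(l + 7)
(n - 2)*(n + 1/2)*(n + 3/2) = n^3 - 13*n/4 - 3/2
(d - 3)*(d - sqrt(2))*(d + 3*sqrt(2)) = d^3 - 3*d^2 + 2*sqrt(2)*d^2 - 6*sqrt(2)*d - 6*d + 18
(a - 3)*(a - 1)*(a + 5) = a^3 + a^2 - 17*a + 15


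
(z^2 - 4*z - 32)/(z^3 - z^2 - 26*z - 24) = (z - 8)/(z^2 - 5*z - 6)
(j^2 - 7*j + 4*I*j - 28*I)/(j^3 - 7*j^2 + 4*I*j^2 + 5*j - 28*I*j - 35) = (j + 4*I)/(j^2 + 4*I*j + 5)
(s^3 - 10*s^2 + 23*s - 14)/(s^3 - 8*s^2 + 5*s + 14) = (s - 1)/(s + 1)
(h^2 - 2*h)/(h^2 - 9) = h*(h - 2)/(h^2 - 9)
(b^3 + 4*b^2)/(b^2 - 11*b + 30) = b^2*(b + 4)/(b^2 - 11*b + 30)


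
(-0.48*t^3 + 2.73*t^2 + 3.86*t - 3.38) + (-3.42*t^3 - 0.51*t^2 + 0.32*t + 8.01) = -3.9*t^3 + 2.22*t^2 + 4.18*t + 4.63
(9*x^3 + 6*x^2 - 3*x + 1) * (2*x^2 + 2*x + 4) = 18*x^5 + 30*x^4 + 42*x^3 + 20*x^2 - 10*x + 4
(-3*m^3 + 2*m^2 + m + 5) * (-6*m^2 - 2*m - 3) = 18*m^5 - 6*m^4 - m^3 - 38*m^2 - 13*m - 15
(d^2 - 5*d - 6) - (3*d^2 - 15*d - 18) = -2*d^2 + 10*d + 12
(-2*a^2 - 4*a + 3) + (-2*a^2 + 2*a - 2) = -4*a^2 - 2*a + 1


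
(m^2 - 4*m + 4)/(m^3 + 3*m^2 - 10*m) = (m - 2)/(m*(m + 5))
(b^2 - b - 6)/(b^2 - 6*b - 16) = (b - 3)/(b - 8)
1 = 1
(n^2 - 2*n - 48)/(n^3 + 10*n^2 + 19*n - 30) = (n - 8)/(n^2 + 4*n - 5)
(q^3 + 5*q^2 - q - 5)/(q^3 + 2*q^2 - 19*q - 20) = (q - 1)/(q - 4)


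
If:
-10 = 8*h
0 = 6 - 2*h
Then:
No Solution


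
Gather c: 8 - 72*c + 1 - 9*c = 9 - 81*c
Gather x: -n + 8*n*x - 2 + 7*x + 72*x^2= -n + 72*x^2 + x*(8*n + 7) - 2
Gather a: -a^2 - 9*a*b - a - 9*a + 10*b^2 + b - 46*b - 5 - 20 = -a^2 + a*(-9*b - 10) + 10*b^2 - 45*b - 25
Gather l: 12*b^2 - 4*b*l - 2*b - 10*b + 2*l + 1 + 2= 12*b^2 - 12*b + l*(2 - 4*b) + 3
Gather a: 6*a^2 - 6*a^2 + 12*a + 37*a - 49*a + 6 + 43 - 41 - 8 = 0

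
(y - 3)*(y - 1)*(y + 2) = y^3 - 2*y^2 - 5*y + 6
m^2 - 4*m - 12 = (m - 6)*(m + 2)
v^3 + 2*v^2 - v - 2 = (v - 1)*(v + 1)*(v + 2)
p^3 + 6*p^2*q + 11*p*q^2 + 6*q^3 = (p + q)*(p + 2*q)*(p + 3*q)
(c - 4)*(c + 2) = c^2 - 2*c - 8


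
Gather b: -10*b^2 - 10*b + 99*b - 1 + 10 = -10*b^2 + 89*b + 9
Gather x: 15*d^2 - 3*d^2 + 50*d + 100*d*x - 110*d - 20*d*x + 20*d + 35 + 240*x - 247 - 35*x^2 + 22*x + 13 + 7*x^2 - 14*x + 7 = 12*d^2 - 40*d - 28*x^2 + x*(80*d + 248) - 192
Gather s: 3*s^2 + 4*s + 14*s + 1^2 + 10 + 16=3*s^2 + 18*s + 27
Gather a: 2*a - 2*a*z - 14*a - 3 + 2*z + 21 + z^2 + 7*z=a*(-2*z - 12) + z^2 + 9*z + 18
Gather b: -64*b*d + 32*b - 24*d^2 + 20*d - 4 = b*(32 - 64*d) - 24*d^2 + 20*d - 4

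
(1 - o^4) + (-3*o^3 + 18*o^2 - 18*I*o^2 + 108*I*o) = -o^4 - 3*o^3 + 18*o^2 - 18*I*o^2 + 108*I*o + 1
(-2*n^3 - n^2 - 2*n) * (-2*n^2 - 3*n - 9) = 4*n^5 + 8*n^4 + 25*n^3 + 15*n^2 + 18*n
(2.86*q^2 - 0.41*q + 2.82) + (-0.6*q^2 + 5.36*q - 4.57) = 2.26*q^2 + 4.95*q - 1.75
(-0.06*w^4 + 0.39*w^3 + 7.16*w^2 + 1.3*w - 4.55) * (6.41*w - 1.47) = -0.3846*w^5 + 2.5881*w^4 + 45.3223*w^3 - 2.1922*w^2 - 31.0765*w + 6.6885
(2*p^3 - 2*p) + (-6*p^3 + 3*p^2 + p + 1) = -4*p^3 + 3*p^2 - p + 1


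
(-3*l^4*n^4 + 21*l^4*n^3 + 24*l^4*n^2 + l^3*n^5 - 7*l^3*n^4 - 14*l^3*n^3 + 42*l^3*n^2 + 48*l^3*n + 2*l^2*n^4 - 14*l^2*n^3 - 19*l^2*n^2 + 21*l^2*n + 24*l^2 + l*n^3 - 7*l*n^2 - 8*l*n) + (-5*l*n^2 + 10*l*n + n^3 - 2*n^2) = -3*l^4*n^4 + 21*l^4*n^3 + 24*l^4*n^2 + l^3*n^5 - 7*l^3*n^4 - 14*l^3*n^3 + 42*l^3*n^2 + 48*l^3*n + 2*l^2*n^4 - 14*l^2*n^3 - 19*l^2*n^2 + 21*l^2*n + 24*l^2 + l*n^3 - 12*l*n^2 + 2*l*n + n^3 - 2*n^2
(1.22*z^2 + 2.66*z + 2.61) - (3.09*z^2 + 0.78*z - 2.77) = -1.87*z^2 + 1.88*z + 5.38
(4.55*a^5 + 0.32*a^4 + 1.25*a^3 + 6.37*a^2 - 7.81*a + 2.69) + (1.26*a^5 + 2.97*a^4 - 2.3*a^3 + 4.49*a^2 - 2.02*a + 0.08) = 5.81*a^5 + 3.29*a^4 - 1.05*a^3 + 10.86*a^2 - 9.83*a + 2.77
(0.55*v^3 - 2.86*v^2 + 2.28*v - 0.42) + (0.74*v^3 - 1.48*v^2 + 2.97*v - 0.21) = 1.29*v^3 - 4.34*v^2 + 5.25*v - 0.63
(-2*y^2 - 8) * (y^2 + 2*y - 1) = -2*y^4 - 4*y^3 - 6*y^2 - 16*y + 8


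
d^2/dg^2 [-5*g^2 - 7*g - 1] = -10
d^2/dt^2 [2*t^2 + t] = 4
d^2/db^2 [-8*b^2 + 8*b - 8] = -16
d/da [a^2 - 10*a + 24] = 2*a - 10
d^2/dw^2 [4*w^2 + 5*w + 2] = 8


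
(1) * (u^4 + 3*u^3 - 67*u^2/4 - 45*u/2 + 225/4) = u^4 + 3*u^3 - 67*u^2/4 - 45*u/2 + 225/4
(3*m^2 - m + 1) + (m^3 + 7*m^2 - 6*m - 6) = m^3 + 10*m^2 - 7*m - 5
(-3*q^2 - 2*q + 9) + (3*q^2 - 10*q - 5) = 4 - 12*q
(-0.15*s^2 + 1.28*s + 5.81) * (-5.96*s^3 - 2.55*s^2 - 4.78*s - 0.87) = 0.894*s^5 - 7.2463*s^4 - 37.1746*s^3 - 20.8034*s^2 - 28.8854*s - 5.0547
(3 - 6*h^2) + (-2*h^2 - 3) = -8*h^2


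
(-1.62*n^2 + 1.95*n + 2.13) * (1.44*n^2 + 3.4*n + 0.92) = -2.3328*n^4 - 2.7*n^3 + 8.2068*n^2 + 9.036*n + 1.9596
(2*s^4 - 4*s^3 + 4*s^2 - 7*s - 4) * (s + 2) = 2*s^5 - 4*s^3 + s^2 - 18*s - 8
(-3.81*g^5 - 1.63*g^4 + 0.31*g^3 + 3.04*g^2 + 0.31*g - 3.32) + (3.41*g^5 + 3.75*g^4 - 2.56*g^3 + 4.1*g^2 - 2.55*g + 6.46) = -0.4*g^5 + 2.12*g^4 - 2.25*g^3 + 7.14*g^2 - 2.24*g + 3.14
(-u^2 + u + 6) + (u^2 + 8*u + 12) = 9*u + 18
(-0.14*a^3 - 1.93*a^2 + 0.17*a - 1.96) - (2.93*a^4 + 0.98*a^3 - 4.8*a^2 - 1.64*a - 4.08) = -2.93*a^4 - 1.12*a^3 + 2.87*a^2 + 1.81*a + 2.12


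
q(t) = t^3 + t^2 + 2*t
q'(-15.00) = 647.00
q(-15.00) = -3180.00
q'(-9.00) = 227.00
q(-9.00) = -666.00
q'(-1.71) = 7.35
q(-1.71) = -5.50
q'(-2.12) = 11.24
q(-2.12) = -9.27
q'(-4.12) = 44.68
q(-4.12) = -61.20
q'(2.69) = 29.09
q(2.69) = 32.08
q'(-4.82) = 62.06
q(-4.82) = -98.39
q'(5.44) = 101.66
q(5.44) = 201.46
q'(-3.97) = 41.34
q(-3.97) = -54.75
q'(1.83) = 15.71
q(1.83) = 13.14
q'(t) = 3*t^2 + 2*t + 2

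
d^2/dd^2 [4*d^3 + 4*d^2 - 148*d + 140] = 24*d + 8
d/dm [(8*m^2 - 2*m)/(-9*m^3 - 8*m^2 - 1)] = 2*(m^2*(4*m - 1)*(27*m + 16) + (1 - 8*m)*(9*m^3 + 8*m^2 + 1))/(9*m^3 + 8*m^2 + 1)^2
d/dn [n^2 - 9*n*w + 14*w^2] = 2*n - 9*w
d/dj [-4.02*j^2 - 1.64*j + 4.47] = -8.04*j - 1.64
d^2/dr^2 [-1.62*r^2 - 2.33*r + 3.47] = -3.24000000000000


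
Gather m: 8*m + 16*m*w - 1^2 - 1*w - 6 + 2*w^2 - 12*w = m*(16*w + 8) + 2*w^2 - 13*w - 7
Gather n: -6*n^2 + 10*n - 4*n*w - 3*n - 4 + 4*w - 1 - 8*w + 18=-6*n^2 + n*(7 - 4*w) - 4*w + 13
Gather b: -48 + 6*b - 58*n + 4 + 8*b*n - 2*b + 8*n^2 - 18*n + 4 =b*(8*n + 4) + 8*n^2 - 76*n - 40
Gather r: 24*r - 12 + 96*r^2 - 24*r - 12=96*r^2 - 24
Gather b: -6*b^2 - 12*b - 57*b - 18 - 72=-6*b^2 - 69*b - 90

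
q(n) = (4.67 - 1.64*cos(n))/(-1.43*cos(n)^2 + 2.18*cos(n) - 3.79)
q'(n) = (4.67 - 1.64*cos(n))*(-2.86*sin(n)*cos(n) + 2.18*sin(n))/(-1.43*cos(n)^2 + 2.18*cos(n) - 3.79)^2 + 1.64*sin(n)/(-1.43*cos(n)^2 + 2.18*cos(n) - 3.79) = (2.3452*cos(n)^2 - 13.3562*cos(n) + 3.965)*sin(n)/(2.0449*cos(n)^4 - 6.2348*cos(n)^3 + 15.5918*cos(n)^2 - 16.5244*cos(n) + 14.3641)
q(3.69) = -0.91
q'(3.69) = -0.20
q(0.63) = -1.13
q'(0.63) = -0.36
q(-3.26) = -0.86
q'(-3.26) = 0.04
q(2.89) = -0.86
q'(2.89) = 0.09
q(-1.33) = -1.28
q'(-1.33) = -0.08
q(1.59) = -1.23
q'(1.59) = 0.29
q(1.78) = -1.16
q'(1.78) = 0.36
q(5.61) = -1.14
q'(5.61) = 0.36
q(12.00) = -1.11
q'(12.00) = 0.34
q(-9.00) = -0.89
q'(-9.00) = -0.15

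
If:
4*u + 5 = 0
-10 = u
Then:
No Solution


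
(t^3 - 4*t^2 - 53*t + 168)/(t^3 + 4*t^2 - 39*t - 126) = (t^2 - 11*t + 24)/(t^2 - 3*t - 18)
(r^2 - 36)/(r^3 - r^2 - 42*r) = (r - 6)/(r*(r - 7))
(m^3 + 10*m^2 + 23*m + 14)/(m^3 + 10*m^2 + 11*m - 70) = (m^2 + 3*m + 2)/(m^2 + 3*m - 10)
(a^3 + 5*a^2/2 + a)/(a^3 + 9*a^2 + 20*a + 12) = a*(2*a + 1)/(2*(a^2 + 7*a + 6))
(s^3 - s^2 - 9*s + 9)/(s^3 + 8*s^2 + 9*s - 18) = (s - 3)/(s + 6)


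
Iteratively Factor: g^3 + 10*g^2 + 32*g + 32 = (g + 4)*(g^2 + 6*g + 8) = (g + 2)*(g + 4)*(g + 4)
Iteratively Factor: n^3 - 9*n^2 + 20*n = (n - 5)*(n^2 - 4*n) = n*(n - 5)*(n - 4)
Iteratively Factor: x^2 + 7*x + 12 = (x + 4)*(x + 3)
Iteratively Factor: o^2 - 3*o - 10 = (o - 5)*(o + 2)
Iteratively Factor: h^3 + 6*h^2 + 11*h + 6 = (h + 2)*(h^2 + 4*h + 3) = (h + 1)*(h + 2)*(h + 3)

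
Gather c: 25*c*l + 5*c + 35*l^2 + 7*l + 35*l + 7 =c*(25*l + 5) + 35*l^2 + 42*l + 7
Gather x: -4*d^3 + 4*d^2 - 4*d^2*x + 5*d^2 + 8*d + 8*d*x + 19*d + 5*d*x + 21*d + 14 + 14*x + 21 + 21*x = -4*d^3 + 9*d^2 + 48*d + x*(-4*d^2 + 13*d + 35) + 35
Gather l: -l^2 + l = -l^2 + l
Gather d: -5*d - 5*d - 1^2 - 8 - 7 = -10*d - 16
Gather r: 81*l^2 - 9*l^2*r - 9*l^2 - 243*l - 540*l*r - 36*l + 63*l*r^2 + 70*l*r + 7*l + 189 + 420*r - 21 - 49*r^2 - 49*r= 72*l^2 - 272*l + r^2*(63*l - 49) + r*(-9*l^2 - 470*l + 371) + 168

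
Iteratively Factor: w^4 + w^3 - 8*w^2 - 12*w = (w)*(w^3 + w^2 - 8*w - 12) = w*(w + 2)*(w^2 - w - 6) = w*(w - 3)*(w + 2)*(w + 2)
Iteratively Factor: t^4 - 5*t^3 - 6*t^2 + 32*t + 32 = (t - 4)*(t^3 - t^2 - 10*t - 8) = (t - 4)^2*(t^2 + 3*t + 2) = (t - 4)^2*(t + 2)*(t + 1)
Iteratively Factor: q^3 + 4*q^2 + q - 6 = (q + 3)*(q^2 + q - 2) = (q - 1)*(q + 3)*(q + 2)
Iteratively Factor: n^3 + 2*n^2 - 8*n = (n - 2)*(n^2 + 4*n) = n*(n - 2)*(n + 4)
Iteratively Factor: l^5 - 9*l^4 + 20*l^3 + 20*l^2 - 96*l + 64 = (l - 4)*(l^4 - 5*l^3 + 20*l - 16) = (l - 4)*(l - 1)*(l^3 - 4*l^2 - 4*l + 16) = (l - 4)^2*(l - 1)*(l^2 - 4) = (l - 4)^2*(l - 1)*(l + 2)*(l - 2)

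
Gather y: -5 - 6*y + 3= -6*y - 2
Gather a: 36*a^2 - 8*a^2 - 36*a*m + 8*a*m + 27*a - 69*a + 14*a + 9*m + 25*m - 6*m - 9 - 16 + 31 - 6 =28*a^2 + a*(-28*m - 28) + 28*m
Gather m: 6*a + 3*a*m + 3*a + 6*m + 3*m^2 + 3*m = 9*a + 3*m^2 + m*(3*a + 9)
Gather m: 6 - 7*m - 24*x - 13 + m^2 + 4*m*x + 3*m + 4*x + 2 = m^2 + m*(4*x - 4) - 20*x - 5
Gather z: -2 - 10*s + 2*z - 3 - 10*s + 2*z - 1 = -20*s + 4*z - 6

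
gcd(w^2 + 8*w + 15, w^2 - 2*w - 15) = w + 3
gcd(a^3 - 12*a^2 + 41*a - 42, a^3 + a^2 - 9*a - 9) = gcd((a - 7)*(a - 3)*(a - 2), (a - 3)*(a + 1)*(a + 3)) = a - 3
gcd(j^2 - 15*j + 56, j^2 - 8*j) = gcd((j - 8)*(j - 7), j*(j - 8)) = j - 8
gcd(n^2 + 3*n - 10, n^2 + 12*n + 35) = n + 5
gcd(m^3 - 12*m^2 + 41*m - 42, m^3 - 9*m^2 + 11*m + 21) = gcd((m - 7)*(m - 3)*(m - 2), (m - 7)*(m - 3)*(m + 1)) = m^2 - 10*m + 21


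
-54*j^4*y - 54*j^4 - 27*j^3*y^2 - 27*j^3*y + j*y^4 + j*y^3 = (-6*j + y)*(3*j + y)^2*(j*y + j)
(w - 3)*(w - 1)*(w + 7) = w^3 + 3*w^2 - 25*w + 21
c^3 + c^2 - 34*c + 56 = (c - 4)*(c - 2)*(c + 7)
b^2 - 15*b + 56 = (b - 8)*(b - 7)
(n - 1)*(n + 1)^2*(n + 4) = n^4 + 5*n^3 + 3*n^2 - 5*n - 4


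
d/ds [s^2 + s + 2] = 2*s + 1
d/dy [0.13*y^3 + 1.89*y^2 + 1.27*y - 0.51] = 0.39*y^2 + 3.78*y + 1.27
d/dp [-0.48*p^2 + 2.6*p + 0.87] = 2.6 - 0.96*p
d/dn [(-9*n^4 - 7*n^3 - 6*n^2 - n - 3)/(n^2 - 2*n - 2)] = (-18*n^5 + 47*n^4 + 100*n^3 + 55*n^2 + 30*n - 4)/(n^4 - 4*n^3 + 8*n + 4)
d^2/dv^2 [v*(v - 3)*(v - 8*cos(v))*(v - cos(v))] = 9*v^3*cos(v) + 54*v^2*sin(v) - 27*v^2*cos(v) - 16*v^2*cos(2*v) + 12*v^2 - 108*v*sin(v) - 32*v*sin(2*v) - 54*v*cos(v) + 48*v*cos(2*v) - 18*v + 48*sin(2*v) + 54*cos(v) + 8*cos(2*v) + 8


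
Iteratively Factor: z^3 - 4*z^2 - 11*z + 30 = (z + 3)*(z^2 - 7*z + 10) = (z - 5)*(z + 3)*(z - 2)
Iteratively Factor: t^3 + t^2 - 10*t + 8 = (t + 4)*(t^2 - 3*t + 2) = (t - 1)*(t + 4)*(t - 2)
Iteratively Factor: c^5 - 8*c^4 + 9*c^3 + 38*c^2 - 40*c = (c + 2)*(c^4 - 10*c^3 + 29*c^2 - 20*c) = c*(c + 2)*(c^3 - 10*c^2 + 29*c - 20) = c*(c - 1)*(c + 2)*(c^2 - 9*c + 20) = c*(c - 5)*(c - 1)*(c + 2)*(c - 4)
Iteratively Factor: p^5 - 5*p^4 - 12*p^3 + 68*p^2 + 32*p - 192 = (p - 2)*(p^4 - 3*p^3 - 18*p^2 + 32*p + 96) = (p - 4)*(p - 2)*(p^3 + p^2 - 14*p - 24) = (p - 4)*(p - 2)*(p + 2)*(p^2 - p - 12) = (p - 4)^2*(p - 2)*(p + 2)*(p + 3)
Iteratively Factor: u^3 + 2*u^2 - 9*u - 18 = (u + 2)*(u^2 - 9) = (u + 2)*(u + 3)*(u - 3)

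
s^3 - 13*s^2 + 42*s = s*(s - 7)*(s - 6)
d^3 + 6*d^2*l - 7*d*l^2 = d*(d - l)*(d + 7*l)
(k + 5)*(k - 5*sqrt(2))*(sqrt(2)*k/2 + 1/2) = sqrt(2)*k^3/2 - 9*k^2/2 + 5*sqrt(2)*k^2/2 - 45*k/2 - 5*sqrt(2)*k/2 - 25*sqrt(2)/2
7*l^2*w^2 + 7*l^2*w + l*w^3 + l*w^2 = w*(7*l + w)*(l*w + l)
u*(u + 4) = u^2 + 4*u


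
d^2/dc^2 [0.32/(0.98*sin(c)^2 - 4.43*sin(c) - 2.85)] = (1.229312*sin(c)^4 - 4.167744*sin(c)^3 + 8.01104*sin(c)^2 + 4.295328*sin(c) - 14.347456)/(-0.98*sin(c)^2 + 4.43*sin(c) + 2.85)^3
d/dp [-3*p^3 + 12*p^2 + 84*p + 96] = -9*p^2 + 24*p + 84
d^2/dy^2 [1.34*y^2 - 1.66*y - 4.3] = 2.68000000000000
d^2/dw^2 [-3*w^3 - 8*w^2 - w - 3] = -18*w - 16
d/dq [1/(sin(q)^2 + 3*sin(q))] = -(2*sin(q) + 3)*cos(q)/((sin(q) + 3)^2*sin(q)^2)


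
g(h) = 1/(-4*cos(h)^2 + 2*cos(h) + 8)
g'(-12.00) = -0.05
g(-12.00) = 0.15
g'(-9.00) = -0.47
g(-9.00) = 0.35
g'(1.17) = -0.02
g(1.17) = 0.12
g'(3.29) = -0.33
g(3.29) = 0.47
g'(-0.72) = 0.05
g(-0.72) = 0.14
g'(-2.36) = -0.26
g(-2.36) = 0.22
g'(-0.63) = 0.05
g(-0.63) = 0.14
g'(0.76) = -0.05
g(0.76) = 0.14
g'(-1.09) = 0.02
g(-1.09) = 0.12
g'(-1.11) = 0.02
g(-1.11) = 0.12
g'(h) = (-8*sin(h)*cos(h) + 2*sin(h))/(-4*cos(h)^2 + 2*cos(h) + 8)^2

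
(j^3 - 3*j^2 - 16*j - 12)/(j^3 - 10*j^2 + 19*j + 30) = (j + 2)/(j - 5)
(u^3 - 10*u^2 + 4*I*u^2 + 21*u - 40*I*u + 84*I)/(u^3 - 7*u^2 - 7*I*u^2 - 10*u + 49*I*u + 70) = (u^2 + u*(-3 + 4*I) - 12*I)/(u^2 - 7*I*u - 10)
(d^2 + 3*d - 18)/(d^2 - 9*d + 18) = (d + 6)/(d - 6)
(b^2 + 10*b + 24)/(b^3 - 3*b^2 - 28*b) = (b + 6)/(b*(b - 7))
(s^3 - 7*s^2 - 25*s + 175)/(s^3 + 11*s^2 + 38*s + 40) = (s^2 - 12*s + 35)/(s^2 + 6*s + 8)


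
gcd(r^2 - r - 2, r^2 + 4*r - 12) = r - 2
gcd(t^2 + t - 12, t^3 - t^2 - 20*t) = t + 4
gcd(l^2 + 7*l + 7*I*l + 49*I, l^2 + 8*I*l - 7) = l + 7*I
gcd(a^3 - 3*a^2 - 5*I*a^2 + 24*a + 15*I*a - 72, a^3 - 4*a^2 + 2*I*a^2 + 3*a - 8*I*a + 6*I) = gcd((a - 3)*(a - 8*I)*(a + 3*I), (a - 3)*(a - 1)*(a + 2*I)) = a - 3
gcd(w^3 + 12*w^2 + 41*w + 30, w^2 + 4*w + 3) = w + 1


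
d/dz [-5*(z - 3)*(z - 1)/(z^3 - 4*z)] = 5*(z^4 - 8*z^3 + 13*z^2 - 12)/(z^2*(z^4 - 8*z^2 + 16))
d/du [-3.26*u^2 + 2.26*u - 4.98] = 2.26 - 6.52*u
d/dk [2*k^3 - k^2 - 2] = 2*k*(3*k - 1)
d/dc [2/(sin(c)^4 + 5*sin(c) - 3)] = -2*(4*sin(c)^3 + 5)*cos(c)/(sin(c)^4 + 5*sin(c) - 3)^2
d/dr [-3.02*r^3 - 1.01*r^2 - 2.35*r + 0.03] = -9.06*r^2 - 2.02*r - 2.35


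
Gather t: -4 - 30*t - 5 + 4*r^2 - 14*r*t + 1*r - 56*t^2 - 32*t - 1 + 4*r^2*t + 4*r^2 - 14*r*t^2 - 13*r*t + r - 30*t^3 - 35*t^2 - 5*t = 8*r^2 + 2*r - 30*t^3 + t^2*(-14*r - 91) + t*(4*r^2 - 27*r - 67) - 10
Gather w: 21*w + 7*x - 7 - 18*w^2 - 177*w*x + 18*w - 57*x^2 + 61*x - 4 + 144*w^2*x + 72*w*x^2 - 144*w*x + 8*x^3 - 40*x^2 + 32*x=w^2*(144*x - 18) + w*(72*x^2 - 321*x + 39) + 8*x^3 - 97*x^2 + 100*x - 11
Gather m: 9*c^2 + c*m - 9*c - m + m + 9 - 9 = 9*c^2 + c*m - 9*c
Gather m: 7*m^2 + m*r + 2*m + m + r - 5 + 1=7*m^2 + m*(r + 3) + r - 4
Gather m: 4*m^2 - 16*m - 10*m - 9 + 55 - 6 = 4*m^2 - 26*m + 40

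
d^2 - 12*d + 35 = (d - 7)*(d - 5)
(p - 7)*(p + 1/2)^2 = p^3 - 6*p^2 - 27*p/4 - 7/4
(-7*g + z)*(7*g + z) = -49*g^2 + z^2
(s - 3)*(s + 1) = s^2 - 2*s - 3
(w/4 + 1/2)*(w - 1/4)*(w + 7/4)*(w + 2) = w^4/4 + 11*w^3/8 + 153*w^2/64 + 17*w/16 - 7/16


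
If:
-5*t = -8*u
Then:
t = 8*u/5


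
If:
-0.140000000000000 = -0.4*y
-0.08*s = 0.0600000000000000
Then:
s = -0.75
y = 0.35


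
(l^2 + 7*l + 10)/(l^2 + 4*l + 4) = (l + 5)/(l + 2)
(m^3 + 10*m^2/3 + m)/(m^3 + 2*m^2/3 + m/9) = 3*(m + 3)/(3*m + 1)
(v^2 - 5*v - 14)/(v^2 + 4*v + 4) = (v - 7)/(v + 2)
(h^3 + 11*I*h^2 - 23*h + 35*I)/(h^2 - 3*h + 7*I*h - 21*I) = (h^2 + 4*I*h + 5)/(h - 3)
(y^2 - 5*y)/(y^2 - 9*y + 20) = y/(y - 4)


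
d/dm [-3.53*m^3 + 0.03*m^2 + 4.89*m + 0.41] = -10.59*m^2 + 0.06*m + 4.89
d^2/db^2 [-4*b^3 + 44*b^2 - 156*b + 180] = 88 - 24*b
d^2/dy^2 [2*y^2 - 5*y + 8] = 4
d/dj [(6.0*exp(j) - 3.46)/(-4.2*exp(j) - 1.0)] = -20.532*exp(j)/(4.2*exp(j) + 1.0)^2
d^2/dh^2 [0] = 0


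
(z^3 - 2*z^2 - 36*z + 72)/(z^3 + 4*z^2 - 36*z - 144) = (z - 2)/(z + 4)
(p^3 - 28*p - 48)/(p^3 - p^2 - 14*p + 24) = (p^2 - 4*p - 12)/(p^2 - 5*p + 6)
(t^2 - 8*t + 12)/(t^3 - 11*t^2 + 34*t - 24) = (t - 2)/(t^2 - 5*t + 4)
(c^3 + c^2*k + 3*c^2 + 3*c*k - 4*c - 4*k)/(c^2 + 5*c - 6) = (c^2 + c*k + 4*c + 4*k)/(c + 6)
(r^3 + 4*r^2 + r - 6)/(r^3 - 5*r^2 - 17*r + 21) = (r + 2)/(r - 7)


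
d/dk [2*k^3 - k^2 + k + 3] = 6*k^2 - 2*k + 1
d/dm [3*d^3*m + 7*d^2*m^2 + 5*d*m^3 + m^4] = 3*d^3 + 14*d^2*m + 15*d*m^2 + 4*m^3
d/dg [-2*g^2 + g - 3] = 1 - 4*g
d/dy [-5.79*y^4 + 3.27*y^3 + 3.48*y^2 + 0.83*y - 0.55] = -23.16*y^3 + 9.81*y^2 + 6.96*y + 0.83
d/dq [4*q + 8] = 4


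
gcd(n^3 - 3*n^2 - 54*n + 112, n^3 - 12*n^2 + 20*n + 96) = n - 8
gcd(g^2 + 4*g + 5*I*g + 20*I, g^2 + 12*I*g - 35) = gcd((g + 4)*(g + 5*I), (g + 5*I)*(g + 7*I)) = g + 5*I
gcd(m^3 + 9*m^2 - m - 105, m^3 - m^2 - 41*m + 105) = m^2 + 4*m - 21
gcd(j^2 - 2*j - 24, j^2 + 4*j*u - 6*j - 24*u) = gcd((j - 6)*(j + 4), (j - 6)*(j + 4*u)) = j - 6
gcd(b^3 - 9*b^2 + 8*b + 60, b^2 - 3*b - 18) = b - 6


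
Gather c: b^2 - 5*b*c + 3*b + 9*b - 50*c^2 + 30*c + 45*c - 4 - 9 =b^2 + 12*b - 50*c^2 + c*(75 - 5*b) - 13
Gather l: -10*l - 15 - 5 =-10*l - 20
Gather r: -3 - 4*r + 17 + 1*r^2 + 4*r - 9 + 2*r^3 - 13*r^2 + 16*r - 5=2*r^3 - 12*r^2 + 16*r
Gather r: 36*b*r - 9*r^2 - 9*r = -9*r^2 + r*(36*b - 9)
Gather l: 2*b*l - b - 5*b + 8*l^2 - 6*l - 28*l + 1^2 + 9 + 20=-6*b + 8*l^2 + l*(2*b - 34) + 30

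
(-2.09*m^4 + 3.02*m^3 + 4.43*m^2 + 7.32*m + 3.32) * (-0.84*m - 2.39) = 1.7556*m^5 + 2.4583*m^4 - 10.939*m^3 - 16.7365*m^2 - 20.2836*m - 7.9348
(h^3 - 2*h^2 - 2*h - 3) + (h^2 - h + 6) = h^3 - h^2 - 3*h + 3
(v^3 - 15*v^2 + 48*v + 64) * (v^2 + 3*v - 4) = v^5 - 12*v^4 - v^3 + 268*v^2 - 256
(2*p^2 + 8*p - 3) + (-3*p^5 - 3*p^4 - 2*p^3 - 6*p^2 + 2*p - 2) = -3*p^5 - 3*p^4 - 2*p^3 - 4*p^2 + 10*p - 5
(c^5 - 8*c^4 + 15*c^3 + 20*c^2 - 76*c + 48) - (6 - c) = c^5 - 8*c^4 + 15*c^3 + 20*c^2 - 75*c + 42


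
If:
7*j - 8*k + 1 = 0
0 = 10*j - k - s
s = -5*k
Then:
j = -1/27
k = 5/54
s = -25/54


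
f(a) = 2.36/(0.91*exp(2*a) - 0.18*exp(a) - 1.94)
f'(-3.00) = 0.00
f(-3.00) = -1.21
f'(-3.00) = 0.00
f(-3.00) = -1.21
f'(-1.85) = -0.01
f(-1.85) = -1.21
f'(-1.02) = -0.11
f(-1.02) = -1.25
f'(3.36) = -0.01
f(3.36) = 0.00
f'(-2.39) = 0.00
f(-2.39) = -1.21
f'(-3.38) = 0.00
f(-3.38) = -1.21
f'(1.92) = -0.13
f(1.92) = 0.06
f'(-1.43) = -0.04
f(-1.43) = -1.22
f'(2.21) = -0.07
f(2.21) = 0.03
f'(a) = 2.36*(-1.82*exp(2*a) + 0.18*exp(a))/(0.91*exp(2*a) - 0.18*exp(a) - 1.94)^2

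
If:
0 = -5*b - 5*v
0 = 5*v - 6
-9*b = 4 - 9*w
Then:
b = -6/5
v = 6/5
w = -34/45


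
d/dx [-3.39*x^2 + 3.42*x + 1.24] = 3.42 - 6.78*x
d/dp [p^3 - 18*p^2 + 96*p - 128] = 3*p^2 - 36*p + 96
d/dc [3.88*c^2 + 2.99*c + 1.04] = 7.76*c + 2.99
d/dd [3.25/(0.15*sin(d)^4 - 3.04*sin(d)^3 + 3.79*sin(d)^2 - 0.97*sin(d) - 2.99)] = (-1.95*sin(d)^3 + 29.64*sin(d)^2 - 24.635*sin(d) + 3.1525)*cos(d)/(-0.15*sin(d)^4 + 3.04*sin(d)^3 - 3.79*sin(d)^2 + 0.97*sin(d) + 2.99)^2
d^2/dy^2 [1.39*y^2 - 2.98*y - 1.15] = 2.78000000000000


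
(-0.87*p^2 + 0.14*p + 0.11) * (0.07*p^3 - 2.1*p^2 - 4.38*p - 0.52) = -0.0609*p^5 + 1.8368*p^4 + 3.5243*p^3 - 0.3918*p^2 - 0.5546*p - 0.0572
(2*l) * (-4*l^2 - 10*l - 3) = -8*l^3 - 20*l^2 - 6*l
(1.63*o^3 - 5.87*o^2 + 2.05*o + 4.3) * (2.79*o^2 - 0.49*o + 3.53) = 4.5477*o^5 - 17.176*o^4 + 14.3497*o^3 - 9.7286*o^2 + 5.1295*o + 15.179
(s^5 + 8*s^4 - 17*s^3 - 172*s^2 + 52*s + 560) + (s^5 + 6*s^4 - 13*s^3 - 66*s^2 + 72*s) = 2*s^5 + 14*s^4 - 30*s^3 - 238*s^2 + 124*s + 560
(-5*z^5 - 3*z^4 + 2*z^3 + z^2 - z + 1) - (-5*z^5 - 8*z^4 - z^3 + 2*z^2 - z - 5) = 5*z^4 + 3*z^3 - z^2 + 6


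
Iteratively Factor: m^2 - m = (m)*(m - 1)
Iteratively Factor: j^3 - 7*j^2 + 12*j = (j - 3)*(j^2 - 4*j) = (j - 4)*(j - 3)*(j)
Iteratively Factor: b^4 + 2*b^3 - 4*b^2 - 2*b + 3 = (b + 1)*(b^3 + b^2 - 5*b + 3) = (b - 1)*(b + 1)*(b^2 + 2*b - 3) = (b - 1)^2*(b + 1)*(b + 3)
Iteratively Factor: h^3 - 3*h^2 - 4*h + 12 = (h - 3)*(h^2 - 4) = (h - 3)*(h + 2)*(h - 2)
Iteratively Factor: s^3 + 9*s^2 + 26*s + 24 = (s + 4)*(s^2 + 5*s + 6) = (s + 3)*(s + 4)*(s + 2)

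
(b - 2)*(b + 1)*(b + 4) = b^3 + 3*b^2 - 6*b - 8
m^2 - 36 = (m - 6)*(m + 6)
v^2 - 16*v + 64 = (v - 8)^2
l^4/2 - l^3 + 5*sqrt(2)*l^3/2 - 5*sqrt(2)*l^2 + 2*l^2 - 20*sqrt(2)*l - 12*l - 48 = (l/2 + sqrt(2))*(l - 4)*(l + 2)*(l + 3*sqrt(2))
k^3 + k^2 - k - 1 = (k - 1)*(k + 1)^2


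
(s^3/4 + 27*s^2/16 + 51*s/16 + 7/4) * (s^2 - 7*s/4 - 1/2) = s^5/4 + 5*s^4/4 + 7*s^3/64 - 299*s^2/64 - 149*s/32 - 7/8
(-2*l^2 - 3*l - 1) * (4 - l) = 2*l^3 - 5*l^2 - 11*l - 4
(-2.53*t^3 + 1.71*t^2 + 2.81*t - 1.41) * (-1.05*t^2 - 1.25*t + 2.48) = 2.6565*t^5 + 1.367*t^4 - 11.3624*t^3 + 2.2088*t^2 + 8.7313*t - 3.4968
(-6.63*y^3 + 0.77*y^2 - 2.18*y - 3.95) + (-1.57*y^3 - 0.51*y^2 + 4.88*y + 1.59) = -8.2*y^3 + 0.26*y^2 + 2.7*y - 2.36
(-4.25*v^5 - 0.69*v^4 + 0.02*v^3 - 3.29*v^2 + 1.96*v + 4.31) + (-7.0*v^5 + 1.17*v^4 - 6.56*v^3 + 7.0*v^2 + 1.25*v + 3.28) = -11.25*v^5 + 0.48*v^4 - 6.54*v^3 + 3.71*v^2 + 3.21*v + 7.59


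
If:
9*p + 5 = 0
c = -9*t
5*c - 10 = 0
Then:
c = 2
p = -5/9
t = -2/9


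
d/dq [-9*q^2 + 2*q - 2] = 2 - 18*q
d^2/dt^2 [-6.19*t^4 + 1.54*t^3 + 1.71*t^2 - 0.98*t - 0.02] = -74.28*t^2 + 9.24*t + 3.42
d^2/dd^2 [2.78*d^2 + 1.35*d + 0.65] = 5.56000000000000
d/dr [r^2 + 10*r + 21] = 2*r + 10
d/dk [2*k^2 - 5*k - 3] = 4*k - 5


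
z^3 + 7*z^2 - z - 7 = (z - 1)*(z + 1)*(z + 7)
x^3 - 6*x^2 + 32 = (x - 4)^2*(x + 2)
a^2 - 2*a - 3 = (a - 3)*(a + 1)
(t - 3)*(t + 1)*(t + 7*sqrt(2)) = t^3 - 2*t^2 + 7*sqrt(2)*t^2 - 14*sqrt(2)*t - 3*t - 21*sqrt(2)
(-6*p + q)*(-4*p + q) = 24*p^2 - 10*p*q + q^2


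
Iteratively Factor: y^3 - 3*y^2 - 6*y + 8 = (y + 2)*(y^2 - 5*y + 4) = (y - 4)*(y + 2)*(y - 1)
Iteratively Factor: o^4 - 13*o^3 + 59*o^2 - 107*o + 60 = (o - 3)*(o^3 - 10*o^2 + 29*o - 20) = (o - 3)*(o - 1)*(o^2 - 9*o + 20) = (o - 4)*(o - 3)*(o - 1)*(o - 5)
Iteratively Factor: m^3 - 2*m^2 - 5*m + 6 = (m + 2)*(m^2 - 4*m + 3) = (m - 3)*(m + 2)*(m - 1)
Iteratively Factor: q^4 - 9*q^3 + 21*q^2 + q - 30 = (q - 3)*(q^3 - 6*q^2 + 3*q + 10) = (q - 5)*(q - 3)*(q^2 - q - 2) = (q - 5)*(q - 3)*(q - 2)*(q + 1)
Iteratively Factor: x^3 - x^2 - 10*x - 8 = (x + 1)*(x^2 - 2*x - 8) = (x - 4)*(x + 1)*(x + 2)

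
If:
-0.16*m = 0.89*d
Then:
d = -0.179775280898876*m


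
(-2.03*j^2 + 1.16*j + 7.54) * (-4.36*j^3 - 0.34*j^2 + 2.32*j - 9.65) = 8.8508*j^5 - 4.3674*j^4 - 37.9784*j^3 + 19.7171*j^2 + 6.2988*j - 72.761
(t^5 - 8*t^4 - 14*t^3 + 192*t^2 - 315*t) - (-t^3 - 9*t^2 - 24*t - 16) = t^5 - 8*t^4 - 13*t^3 + 201*t^2 - 291*t + 16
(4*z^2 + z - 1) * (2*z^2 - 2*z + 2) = 8*z^4 - 6*z^3 + 4*z^2 + 4*z - 2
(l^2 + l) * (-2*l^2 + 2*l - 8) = -2*l^4 - 6*l^2 - 8*l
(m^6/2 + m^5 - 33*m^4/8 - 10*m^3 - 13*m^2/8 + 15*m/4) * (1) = m^6/2 + m^5 - 33*m^4/8 - 10*m^3 - 13*m^2/8 + 15*m/4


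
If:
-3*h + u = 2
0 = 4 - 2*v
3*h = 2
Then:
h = 2/3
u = 4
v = 2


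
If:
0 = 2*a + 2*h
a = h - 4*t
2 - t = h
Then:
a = -4/3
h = 4/3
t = 2/3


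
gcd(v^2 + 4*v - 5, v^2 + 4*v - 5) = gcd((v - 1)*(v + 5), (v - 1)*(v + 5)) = v^2 + 4*v - 5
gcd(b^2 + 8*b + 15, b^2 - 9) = b + 3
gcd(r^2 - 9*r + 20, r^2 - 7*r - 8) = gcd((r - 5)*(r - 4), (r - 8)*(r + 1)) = 1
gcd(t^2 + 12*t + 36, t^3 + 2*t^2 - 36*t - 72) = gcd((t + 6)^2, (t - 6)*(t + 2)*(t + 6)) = t + 6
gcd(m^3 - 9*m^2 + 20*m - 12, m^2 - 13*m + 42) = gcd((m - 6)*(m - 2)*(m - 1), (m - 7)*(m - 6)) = m - 6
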